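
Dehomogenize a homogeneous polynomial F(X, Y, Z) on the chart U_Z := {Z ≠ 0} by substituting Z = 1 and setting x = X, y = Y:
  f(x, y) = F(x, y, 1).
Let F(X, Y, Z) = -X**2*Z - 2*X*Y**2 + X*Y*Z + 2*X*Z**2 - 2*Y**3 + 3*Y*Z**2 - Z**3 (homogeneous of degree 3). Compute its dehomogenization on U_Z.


f(x, y) = -x**2 - 2*x*y**2 + x*y + 2*x - 2*y**3 + 3*y - 1

On U_Z we set Z = 1. Each monomial c·X^i·Y^j·Z^k in F becomes c·x^i·y^j·1^k = c·x^i·y^j.
Substituting Z = 1: F(X, Y, 1) = -x**2 - 2*x*y**2 + x*y + 2*x - 2*y**3 + 3*y - 1.
Note: deg(f) ≤ deg(F) = 3; strict inequality happens when F is divisible by Z (lost terms).


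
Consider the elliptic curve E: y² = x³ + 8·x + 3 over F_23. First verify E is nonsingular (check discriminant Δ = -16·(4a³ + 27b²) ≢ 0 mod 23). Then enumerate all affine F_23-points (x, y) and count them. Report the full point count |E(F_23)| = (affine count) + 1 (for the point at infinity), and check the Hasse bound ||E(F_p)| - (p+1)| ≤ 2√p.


Affine points = {(0, 7), (0, 16), (1, 9), (1, 14), (2, 2), (2, 21), (3, 10), (3, 13), (8, 2), (8, 21), (10, 5), (10, 18), (13, 2), (13, 21), (15, 5), (15, 18), (16, 8), (16, 15), (21, 5), (21, 18)}; affine count = 20; |E(F_23)| = 21.

Discriminant check: Δ ∝ 4a³ + 27b² = 4·8³ + 27·3² = 4·512 + 27·9 ≡ 14 (mod 23). Nonzero ⇒ E is nonsingular.
For each x ∈ F_23, compute rhs = x³ + 8·x + 3 mod 23, then count y ∈ F_23 with y² ≡ rhs.
  x = 0: rhs = 3, matching y values: 7, 16 (2 points).
  x = 1: rhs = 12, matching y values: 9, 14 (2 points).
  x = 2: rhs = 4, matching y values: 2, 21 (2 points).
  x = 3: rhs = 8, matching y values: 10, 13 (2 points).
  x = 4: rhs = 7, matching y values: none (0 points).
  x = 5: rhs = 7, matching y values: none (0 points).
  x = 6: rhs = 14, matching y values: none (0 points).
  x = 7: rhs = 11, matching y values: none (0 points).
  x = 8: rhs = 4, matching y values: 2, 21 (2 points).
  x = 9: rhs = 22, matching y values: none (0 points).
  x = 10: rhs = 2, matching y values: 5, 18 (2 points).
  x = 11: rhs = 19, matching y values: none (0 points).
  x = 12: rhs = 10, matching y values: none (0 points).
  x = 13: rhs = 4, matching y values: 2, 21 (2 points).
  x = 14: rhs = 7, matching y values: none (0 points).
  x = 15: rhs = 2, matching y values: 5, 18 (2 points).
  x = 16: rhs = 18, matching y values: 8, 15 (2 points).
  x = 17: rhs = 15, matching y values: none (0 points).
  x = 18: rhs = 22, matching y values: none (0 points).
  x = 19: rhs = 22, matching y values: none (0 points).
  x = 20: rhs = 21, matching y values: none (0 points).
  x = 21: rhs = 2, matching y values: 5, 18 (2 points).
  x = 22: rhs = 17, matching y values: none (0 points).
Total affine count: 20.
Full point count |E(F_23)| = 20 + 1 = 21.
Hasse bound: |21 − (23+1)| = |-3| = 3 ≤ 2√23 ≈ 9.5917 ✓.


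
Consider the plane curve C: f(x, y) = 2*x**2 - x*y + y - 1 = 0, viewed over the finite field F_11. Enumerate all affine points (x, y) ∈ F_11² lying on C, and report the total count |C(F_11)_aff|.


Affine F_11-points: {(0, 1), (2, 7), (3, 3), (4, 3), (5, 4), (6, 1), (7, 7), (8, 4), (9, 5), (10, 5)}; count = 10.

For each of the 121 pairs (x, y) ∈ F_11², evaluate f(x, y) mod 11. Record the zeros.
  x = 0: [0↦10, 1↦0, 2↦1, 3↦2, 4↦3, 5↦4, 6↦5, 7↦6, 8↦7, 9↦8, 10↦9]  zeros at y ∈ {1}
  x = 1: [0↦1, 1↦1, 2↦1, 3↦1, 4↦1, 5↦1, 6↦1, 7↦1, 8↦1, 9↦1, 10↦1]  zeros at y ∈ ∅
  x = 2: [0↦7, 1↦6, 2↦5, 3↦4, 4↦3, 5↦2, 6↦1, 7↦0, 8↦10, 9↦9, 10↦8]  zeros at y ∈ {7}
  x = 3: [0↦6, 1↦4, 2↦2, 3↦0, 4↦9, 5↦7, 6↦5, 7↦3, 8↦1, 9↦10, 10↦8]  zeros at y ∈ {3}
  x = 4: [0↦9, 1↦6, 2↦3, 3↦0, 4↦8, 5↦5, 6↦2, 7↦10, 8↦7, 9↦4, 10↦1]  zeros at y ∈ {3}
  x = 5: [0↦5, 1↦1, 2↦8, 3↦4, 4↦0, 5↦7, 6↦3, 7↦10, 8↦6, 9↦2, 10↦9]  zeros at y ∈ {4}
  x = 6: [0↦5, 1↦0, 2↦6, 3↦1, 4↦7, 5↦2, 6↦8, 7↦3, 8↦9, 9↦4, 10↦10]  zeros at y ∈ {1}
  x = 7: [0↦9, 1↦3, 2↦8, 3↦2, 4↦7, 5↦1, 6↦6, 7↦0, 8↦5, 9↦10, 10↦4]  zeros at y ∈ {7}
  x = 8: [0↦6, 1↦10, 2↦3, 3↦7, 4↦0, 5↦4, 6↦8, 7↦1, 8↦5, 9↦9, 10↦2]  zeros at y ∈ {4}
  x = 9: [0↦7, 1↦10, 2↦2, 3↦5, 4↦8, 5↦0, 6↦3, 7↦6, 8↦9, 9↦1, 10↦4]  zeros at y ∈ {5}
  x = 10: [0↦1, 1↦3, 2↦5, 3↦7, 4↦9, 5↦0, 6↦2, 7↦4, 8↦6, 9↦8, 10↦10]  zeros at y ∈ {5}
Collecting zeros: affine points = {(0, 1), (2, 7), (3, 3), (4, 3), (5, 4), (6, 1), (7, 7), (8, 4), (9, 5), (10, 5)}.
Total count |C(F_11)_aff| = 10.


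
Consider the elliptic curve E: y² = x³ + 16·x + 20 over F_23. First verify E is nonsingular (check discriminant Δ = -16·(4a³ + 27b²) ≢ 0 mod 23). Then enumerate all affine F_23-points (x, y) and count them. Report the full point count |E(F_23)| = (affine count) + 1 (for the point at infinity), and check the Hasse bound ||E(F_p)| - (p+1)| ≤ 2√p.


Affine points = {(3, 7), (3, 16), (5, 8), (5, 15), (8, 4), (8, 19), (11, 3), (11, 20), (12, 10), (12, 13), (15, 1), (15, 22), (16, 5), (16, 18), (21, 7), (21, 16), (22, 7), (22, 16)}; affine count = 18; |E(F_23)| = 19.

Discriminant check: Δ ∝ 4a³ + 27b² = 4·16³ + 27·20² = 4·4096 + 27·400 ≡ 21 (mod 23). Nonzero ⇒ E is nonsingular.
For each x ∈ F_23, compute rhs = x³ + 16·x + 20 mod 23, then count y ∈ F_23 with y² ≡ rhs.
  x = 0: rhs = 20, matching y values: none (0 points).
  x = 1: rhs = 14, matching y values: none (0 points).
  x = 2: rhs = 14, matching y values: none (0 points).
  x = 3: rhs = 3, matching y values: 7, 16 (2 points).
  x = 4: rhs = 10, matching y values: none (0 points).
  x = 5: rhs = 18, matching y values: 8, 15 (2 points).
  x = 6: rhs = 10, matching y values: none (0 points).
  x = 7: rhs = 15, matching y values: none (0 points).
  x = 8: rhs = 16, matching y values: 4, 19 (2 points).
  x = 9: rhs = 19, matching y values: none (0 points).
  x = 10: rhs = 7, matching y values: none (0 points).
  x = 11: rhs = 9, matching y values: 3, 20 (2 points).
  x = 12: rhs = 8, matching y values: 10, 13 (2 points).
  x = 13: rhs = 10, matching y values: none (0 points).
  x = 14: rhs = 21, matching y values: none (0 points).
  x = 15: rhs = 1, matching y values: 1, 22 (2 points).
  x = 16: rhs = 2, matching y values: 5, 18 (2 points).
  x = 17: rhs = 7, matching y values: none (0 points).
  x = 18: rhs = 22, matching y values: none (0 points).
  x = 19: rhs = 7, matching y values: none (0 points).
  x = 20: rhs = 14, matching y values: none (0 points).
  x = 21: rhs = 3, matching y values: 7, 16 (2 points).
  x = 22: rhs = 3, matching y values: 7, 16 (2 points).
Total affine count: 18.
Full point count |E(F_23)| = 18 + 1 = 19.
Hasse bound: |19 − (23+1)| = |-5| = 5 ≤ 2√23 ≈ 9.5917 ✓.


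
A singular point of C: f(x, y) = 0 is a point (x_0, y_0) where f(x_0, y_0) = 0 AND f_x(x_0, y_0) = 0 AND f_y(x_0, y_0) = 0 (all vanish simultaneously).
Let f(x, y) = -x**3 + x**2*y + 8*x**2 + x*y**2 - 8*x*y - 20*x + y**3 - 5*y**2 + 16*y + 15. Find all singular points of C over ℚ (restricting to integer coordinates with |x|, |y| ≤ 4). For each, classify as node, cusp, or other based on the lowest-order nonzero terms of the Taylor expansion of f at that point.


Singular points: {(3, 1)}; classification: cusp.

Compute partial derivatives:
  f_x = -3*x**2 + 2*x*y + 16*x + y**2 - 8*y - 20.
  f_y = x**2 + 2*x*y - 8*x + 3*y**2 - 10*y + 16.
Scan x_0 ∈ {−4, ..., 4}. For each x_0, f_y(x_0, y) is a polynomial in y; find its integer roots y ∈ {−4, ..., 4}, then test f_x and f at those candidates.
  x = -4: f_y(-4, y) = 3*y**2 - 18*y + 64; no integer root y with |y| ≤ 4.
  x = -3: f_y(-3, y) = 3*y**2 - 16*y + 49; no integer root y with |y| ≤ 4.
  x = -2: f_y(-2, y) = 3*y**2 - 14*y + 36; no integer root y with |y| ≤ 4.
  x = -1: f_y(-1, y) = 3*y**2 - 12*y + 25; no integer root y with |y| ≤ 4.
  x = 0: f_y(0, y) = 3*y**2 - 10*y + 16; no integer root y with |y| ≤ 4.
  x = 1: f_y(1, y) = 3*y**2 - 8*y + 9; no integer root y with |y| ≤ 4.
  x = 2: f_y(2, y) = 3*y**2 - 6*y + 4; no integer root y with |y| ≤ 4.
  x = 3: f_y(3, y) = 3*y**2 - 4*y + 1; vanishes at y ∈ {1}. (3, 1): f_x = 0, f = 0 — SINGULAR.
  x = 4: f_y(4, y) = 3*y**2 - 2*y; vanishes at y ∈ {0}. (4, 0): f_x = -4 ≠ 0.
Only singular point on the grid: (3, 1).
Classify: substitute x = 3 + u, y = 1 + v and expand: f = -u**3 + u**2*v + u*v**2 + v**3 + v**2.
No constant or linear terms (consistent with a singular point). Quadratic part: v**2. Cubic part: -u**3 + u**2*v + u*v**2 + v**3.
The quadratic part v**2 is a perfect square, so there is a single (double) tangent line v = 0, i.e. y = 1. Restricting the cubic part to that line (v = 0) leaves -u**3 ≠ 0, so f is not divisible by v and the branch is v² ≈ u**3 to lowest order — this is a cusp.
Classification: cusp.


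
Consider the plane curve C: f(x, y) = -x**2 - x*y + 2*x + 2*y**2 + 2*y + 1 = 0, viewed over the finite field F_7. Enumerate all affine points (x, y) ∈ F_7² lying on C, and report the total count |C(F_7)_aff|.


Affine F_7-points: {(4, 0), (4, 1), (5, 0), (5, 5), (6, 4), (6, 5)}; count = 6.

For each of the 49 pairs (x, y) ∈ F_7², evaluate f(x, y) mod 7. Record the zeros.
  x = 0: [0↦1, 1↦5, 2↦6, 3↦4, 4↦6, 5↦5, 6↦1]  zeros at y ∈ ∅
  x = 1: [0↦2, 1↦5, 2↦5, 3↦2, 4↦3, 5↦1, 6↦3]  zeros at y ∈ ∅
  x = 2: [0↦1, 1↦3, 2↦2, 3↦5, 4↦5, 5↦2, 6↦3]  zeros at y ∈ ∅
  x = 3: [0↦5, 1↦6, 2↦4, 3↦6, 4↦5, 5↦1, 6↦1]  zeros at y ∈ ∅
  x = 4: [0↦0, 1↦0, 2↦4, 3↦5, 4↦3, 5↦5, 6↦4]  zeros at y ∈ {0, 1}
  x = 5: [0↦0, 1↦6, 2↦2, 3↦2, 4↦6, 5↦0, 6↦5]  zeros at y ∈ {0, 5}
  x = 6: [0↦5, 1↦3, 2↦5, 3↦4, 4↦0, 5↦0, 6↦4]  zeros at y ∈ {4, 5}
Collecting zeros: affine points = {(4, 0), (4, 1), (5, 0), (5, 5), (6, 4), (6, 5)}.
Total count |C(F_7)_aff| = 6.


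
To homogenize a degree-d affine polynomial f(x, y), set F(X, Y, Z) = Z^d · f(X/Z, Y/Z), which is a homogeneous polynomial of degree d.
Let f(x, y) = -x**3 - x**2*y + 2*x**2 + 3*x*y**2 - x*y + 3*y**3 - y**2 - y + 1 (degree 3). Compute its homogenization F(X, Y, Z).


F(X, Y, Z) = -X**3 - X**2*Y + 2*X**2*Z + 3*X*Y**2 - X*Y*Z + 3*Y**3 - Y**2*Z - Y*Z**2 + Z**3

deg(f) = 3.
Substitute x = X/Z, y = Y/Z into f, then multiply by Z^3.
  monomial -1·x^3·y^0 ↦ -1·X^3·Y^0·Z^0.
  monomial -1·x^2·y^1 ↦ -1·X^2·Y^1·Z^0.
  monomial 2·x^2·y^0 ↦ 2·X^2·Y^0·Z^1.
  monomial 3·x^1·y^2 ↦ 3·X^1·Y^2·Z^0.
  monomial -1·x^1·y^1 ↦ -1·X^1·Y^1·Z^1.
  monomial 3·x^0·y^3 ↦ 3·X^0·Y^3·Z^0.
  monomial -1·x^0·y^2 ↦ -1·X^0·Y^2·Z^1.
  monomial -1·x^0·y^1 ↦ -1·X^0·Y^1·Z^2.
  monomial 1·x^0·y^0 ↦ 1·X^0·Y^0·Z^3.
Collecting: F(X, Y, Z) = -X**3 - X**2*Y + 2*X**2*Z + 3*X*Y**2 - X*Y*Z + 3*Y**3 - Y**2*Z - Y*Z**2 + Z**3.


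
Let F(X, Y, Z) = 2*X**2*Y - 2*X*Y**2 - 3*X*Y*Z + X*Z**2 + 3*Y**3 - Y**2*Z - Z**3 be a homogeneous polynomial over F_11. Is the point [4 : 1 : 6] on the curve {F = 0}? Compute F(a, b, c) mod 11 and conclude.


F(4,1,6) ≡ 9 (mod 11); P is NOT on the curve.

Evaluate F(4, 1, 6) term-by-term (mod 11).
  2*X**2*Y ↦ 2·16·1·1 = 32
  -2*X*Y**2 ↦ -2·4·1·1 = -8
  -3*X*Y*Z ↦ -3·4·1·6 = -72
  X*Z**2 ↦ 1·4·1·36 = 144
  3*Y**3 ↦ 3·1·1·1 = 3
  -Y**2*Z ↦ -1·1·1·6 = -6
  -Z**3 ↦ -1·1·1·216 = -216
Sum: F(4, 1, 6) = (32) + (-8) + (-72) + (144) + (3) + (-6) + (-216) = -123.
Reducing mod 11: -123 ≡ 9 (mod 11).
Since F(a, b, c) ≡ 9 ≠ 0 (mod 11), P does NOT lie on the curve.


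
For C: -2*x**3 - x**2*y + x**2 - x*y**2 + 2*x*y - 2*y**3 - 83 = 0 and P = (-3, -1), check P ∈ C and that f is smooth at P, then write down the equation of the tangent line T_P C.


Tangent line at P: -69*x - 27*y - 234 = 0.

Step 1: f(-3, -1) = 0, so P lies on C.
Step 2: partial derivatives
  f_x(x, y) = -6*x**2 - 2*x*y + 2*x - y**2 + 2*y, f_y(x, y) = -x**2 - 2*x*y + 2*x - 6*y**2.
  f_x(P) = -69, f_y(P) = -27 (gradient nonzero, so P is smooth).
Step 3: tangent line at P: -69·(x − -3) + -27·(y − -1) = 0.
Expanding: -69*x - 27*y - 234 = 0.


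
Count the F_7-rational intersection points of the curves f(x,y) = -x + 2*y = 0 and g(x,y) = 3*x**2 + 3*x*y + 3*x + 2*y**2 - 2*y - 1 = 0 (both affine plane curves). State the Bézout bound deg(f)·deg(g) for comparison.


Common zeros: ∅; count = 0; Bézout bound = 2.

deg(f) = 1, deg(g) = 2, so Bézout bound = 2.
Scan x ∈ F_7. For each x, list the y ∈ F_7 with f(x, y) ≡ 0 and those with g(x, y) ≡ 0 (mod 7); the common zeros in that column are the intersection.
  x = 0: f ≡ 0 at y ∈ {0}; g ≡ 0 at y ∈ ∅; common: ∅.
  x = 1: f ≡ 0 at y ∈ {4}; g ≡ 0 at y ∈ ∅; common: ∅.
  x = 2: f ≡ 0 at y ∈ {1}; g ≡ 0 at y ∈ ∅; common: ∅.
  x = 3: f ≡ 0 at y ∈ {5}; g ≡ 0 at y ∈ {0}; common: ∅.
  x = 4: f ≡ 0 at y ∈ {2}; g ≡ 0 at y ∈ ∅; common: ∅.
  x = 5: f ≡ 0 at y ∈ {6}; g ≡ 0 at y ∈ ∅; common: ∅.
  x = 6: f ≡ 0 at y ∈ {3}; g ≡ 0 at y ∈ ∅; common: ∅.
Collecting: common zeros = ∅, so the count is 0.
Comparison with the Bézout bound: 0 ≤ 2 = deg(f)·deg(g), as expected for curves with no common component (the affine F_7-count falls short of the bound because intersections may lie at infinity, over extension fields, or carry multiplicity).


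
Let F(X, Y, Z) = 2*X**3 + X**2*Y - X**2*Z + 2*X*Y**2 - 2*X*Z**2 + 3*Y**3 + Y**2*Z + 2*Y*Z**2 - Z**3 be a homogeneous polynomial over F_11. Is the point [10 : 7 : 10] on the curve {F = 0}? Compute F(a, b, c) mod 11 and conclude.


F(10,7,10) ≡ 3 (mod 11); P is NOT on the curve.

Evaluate F(10, 7, 10) term-by-term (mod 11).
  2*X**3 ↦ 2·1000·1·1 = 2000
  X**2*Y ↦ 1·100·7·1 = 700
  -X**2*Z ↦ -1·100·1·10 = -1000
  2*X*Y**2 ↦ 2·10·49·1 = 980
  -2*X*Z**2 ↦ -2·10·1·100 = -2000
  3*Y**3 ↦ 3·1·343·1 = 1029
  Y**2*Z ↦ 1·1·49·10 = 490
  2*Y*Z**2 ↦ 2·1·7·100 = 1400
  -Z**3 ↦ -1·1·1·1000 = -1000
Sum: F(10, 7, 10) = (2000) + (700) + (-1000) + (980) + (-2000) + (1029) + (490) + (1400) + (-1000) = 2599.
Reducing mod 11: 2599 ≡ 3 (mod 11).
Since F(a, b, c) ≡ 3 ≠ 0 (mod 11), P does NOT lie on the curve.


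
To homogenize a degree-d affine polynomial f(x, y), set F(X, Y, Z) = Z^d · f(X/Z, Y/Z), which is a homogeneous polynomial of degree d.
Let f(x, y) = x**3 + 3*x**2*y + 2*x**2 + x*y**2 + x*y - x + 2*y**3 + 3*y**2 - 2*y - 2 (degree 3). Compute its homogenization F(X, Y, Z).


F(X, Y, Z) = X**3 + 3*X**2*Y + 2*X**2*Z + X*Y**2 + X*Y*Z - X*Z**2 + 2*Y**3 + 3*Y**2*Z - 2*Y*Z**2 - 2*Z**3

deg(f) = 3.
Substitute x = X/Z, y = Y/Z into f, then multiply by Z^3.
  monomial 1·x^3·y^0 ↦ 1·X^3·Y^0·Z^0.
  monomial 3·x^2·y^1 ↦ 3·X^2·Y^1·Z^0.
  monomial 2·x^2·y^0 ↦ 2·X^2·Y^0·Z^1.
  monomial 1·x^1·y^2 ↦ 1·X^1·Y^2·Z^0.
  monomial 1·x^1·y^1 ↦ 1·X^1·Y^1·Z^1.
  monomial -1·x^1·y^0 ↦ -1·X^1·Y^0·Z^2.
  monomial 2·x^0·y^3 ↦ 2·X^0·Y^3·Z^0.
  monomial 3·x^0·y^2 ↦ 3·X^0·Y^2·Z^1.
  monomial -2·x^0·y^1 ↦ -2·X^0·Y^1·Z^2.
  monomial -2·x^0·y^0 ↦ -2·X^0·Y^0·Z^3.
Collecting: F(X, Y, Z) = X**3 + 3*X**2*Y + 2*X**2*Z + X*Y**2 + X*Y*Z - X*Z**2 + 2*Y**3 + 3*Y**2*Z - 2*Y*Z**2 - 2*Z**3.


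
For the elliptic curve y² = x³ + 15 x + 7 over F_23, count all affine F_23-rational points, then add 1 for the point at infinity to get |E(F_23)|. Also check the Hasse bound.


Affine points = {(1, 0), (4, 4), (4, 19), (5, 0), (7, 8), (7, 15), (8, 8), (8, 15), (11, 10), (11, 13), (12, 11), (12, 12), (17, 0), (20, 2), (20, 21)}; affine count = 15; |E(F_23)| = 16.

Discriminant check: Δ ∝ 4a³ + 27b² = 4·15³ + 27·7² = 4·3375 + 27·49 ≡ 11 (mod 23). Nonzero ⇒ E is nonsingular.
For each x ∈ F_23, compute rhs = x³ + 15·x + 7 mod 23, then count y ∈ F_23 with y² ≡ rhs.
  x = 0: rhs = 7, matching y values: none (0 points).
  x = 1: rhs = 0, matching y values: 0 (1 points).
  x = 2: rhs = 22, matching y values: none (0 points).
  x = 3: rhs = 10, matching y values: none (0 points).
  x = 4: rhs = 16, matching y values: 4, 19 (2 points).
  x = 5: rhs = 0, matching y values: 0 (1 points).
  x = 6: rhs = 14, matching y values: none (0 points).
  x = 7: rhs = 18, matching y values: 8, 15 (2 points).
  x = 8: rhs = 18, matching y values: 8, 15 (2 points).
  x = 9: rhs = 20, matching y values: none (0 points).
  x = 10: rhs = 7, matching y values: none (0 points).
  x = 11: rhs = 8, matching y values: 10, 13 (2 points).
  x = 12: rhs = 6, matching y values: 11, 12 (2 points).
  x = 13: rhs = 7, matching y values: none (0 points).
  x = 14: rhs = 17, matching y values: none (0 points).
  x = 15: rhs = 19, matching y values: none (0 points).
  x = 16: rhs = 19, matching y values: none (0 points).
  x = 17: rhs = 0, matching y values: 0 (1 points).
  x = 18: rhs = 14, matching y values: none (0 points).
  x = 19: rhs = 21, matching y values: none (0 points).
  x = 20: rhs = 4, matching y values: 2, 21 (2 points).
  x = 21: rhs = 15, matching y values: none (0 points).
  x = 22: rhs = 14, matching y values: none (0 points).
Total affine count: 15.
Full point count |E(F_23)| = 15 + 1 = 16.
Hasse bound: |16 − (23+1)| = |-8| = 8 ≤ 2√23 ≈ 9.5917 ✓.


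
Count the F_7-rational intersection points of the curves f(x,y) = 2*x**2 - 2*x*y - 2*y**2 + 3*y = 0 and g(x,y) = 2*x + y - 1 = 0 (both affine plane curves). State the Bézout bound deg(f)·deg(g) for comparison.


Common zeros: {(2, 4), (5, 5)}; count = 2; Bézout bound = 2.

deg(f) = 2, deg(g) = 1, so Bézout bound = 2.
Scan x ∈ F_7. For each x, list the y ∈ F_7 with f(x, y) ≡ 0 and those with g(x, y) ≡ 0 (mod 7); the common zeros in that column are the intersection.
  x = 0: f ≡ 0 at y ∈ {0, 5}; g ≡ 0 at y ∈ {1}; common: ∅.
  x = 1: f ≡ 0 at y ∈ ∅; g ≡ 0 at y ∈ {6}; common: ∅.
  x = 2: f ≡ 0 at y ∈ {4, 6}; g ≡ 0 at y ∈ {4}; common: {4}.
  x = 3: f ≡ 0 at y ∈ ∅; g ≡ 0 at y ∈ {2}; common: ∅.
  x = 4: f ≡ 0 at y ∈ {2, 6}; g ≡ 0 at y ∈ {0}; common: ∅.
  x = 5: f ≡ 0 at y ∈ {2, 5}; g ≡ 0 at y ∈ {5}; common: {5}.
  x = 6: f ≡ 0 at y ∈ ∅; g ≡ 0 at y ∈ {3}; common: ∅.
Collecting: common zeros = {(2, 4), (5, 5)}, so the count is 2.
Comparison with the Bézout bound: 2 ≤ 2 = deg(f)·deg(g), as expected for curves with no common component (the bound is attained).


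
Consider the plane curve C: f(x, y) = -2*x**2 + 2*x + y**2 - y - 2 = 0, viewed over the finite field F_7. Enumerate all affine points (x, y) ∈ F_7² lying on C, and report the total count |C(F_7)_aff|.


Affine F_7-points: {(0, 2), (0, 6), (1, 2), (1, 6), (2, 3), (2, 5), (3, 0), (3, 1), (4, 4), (5, 0), (5, 1), (6, 3), (6, 5)}; count = 13.

For each of the 49 pairs (x, y) ∈ F_7², evaluate f(x, y) mod 7. Record the zeros.
  x = 0: [0↦5, 1↦5, 2↦0, 3↦4, 4↦3, 5↦4, 6↦0]  zeros at y ∈ {2, 6}
  x = 1: [0↦5, 1↦5, 2↦0, 3↦4, 4↦3, 5↦4, 6↦0]  zeros at y ∈ {2, 6}
  x = 2: [0↦1, 1↦1, 2↦3, 3↦0, 4↦6, 5↦0, 6↦3]  zeros at y ∈ {3, 5}
  x = 3: [0↦0, 1↦0, 2↦2, 3↦6, 4↦5, 5↦6, 6↦2]  zeros at y ∈ {0, 1}
  x = 4: [0↦2, 1↦2, 2↦4, 3↦1, 4↦0, 5↦1, 6↦4]  zeros at y ∈ {4}
  x = 5: [0↦0, 1↦0, 2↦2, 3↦6, 4↦5, 5↦6, 6↦2]  zeros at y ∈ {0, 1}
  x = 6: [0↦1, 1↦1, 2↦3, 3↦0, 4↦6, 5↦0, 6↦3]  zeros at y ∈ {3, 5}
Collecting zeros: affine points = {(0, 2), (0, 6), (1, 2), (1, 6), (2, 3), (2, 5), (3, 0), (3, 1), (4, 4), (5, 0), (5, 1), (6, 3), (6, 5)}.
Total count |C(F_7)_aff| = 13.


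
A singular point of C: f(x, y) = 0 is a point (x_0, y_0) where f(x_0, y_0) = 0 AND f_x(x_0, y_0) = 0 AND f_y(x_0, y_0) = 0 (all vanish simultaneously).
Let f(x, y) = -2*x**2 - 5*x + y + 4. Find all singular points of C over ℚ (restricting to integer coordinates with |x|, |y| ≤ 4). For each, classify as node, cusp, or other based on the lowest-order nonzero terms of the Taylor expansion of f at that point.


No singular points in the scanned grid; C is smooth there.

Compute partial derivatives:
  f_x = -4*x - 5.
  f_y = 1.
f_y = 1 is a nonzero constant, so f_y never vanishes: no point (x, y) can satisfy f = f_x = f_y = 0. In particular no (x, y) ∈ {−4, ..., 4}² is singular; the curve is smooth.


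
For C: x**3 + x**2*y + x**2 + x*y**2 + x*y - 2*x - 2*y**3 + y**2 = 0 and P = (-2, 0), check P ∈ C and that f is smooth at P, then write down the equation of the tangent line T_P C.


Tangent line at P: 6*x + 2*y + 12 = 0.

Step 1: f(-2, 0) = 0, so P lies on C.
Step 2: partial derivatives
  f_x(x, y) = 3*x**2 + 2*x*y + 2*x + y**2 + y - 2, f_y(x, y) = x**2 + 2*x*y + x - 6*y**2 + 2*y.
  f_x(P) = 6, f_y(P) = 2 (gradient nonzero, so P is smooth).
Step 3: tangent line at P: 6·(x − -2) + 2·(y − 0) = 0.
Expanding: 6*x + 2*y + 12 = 0.


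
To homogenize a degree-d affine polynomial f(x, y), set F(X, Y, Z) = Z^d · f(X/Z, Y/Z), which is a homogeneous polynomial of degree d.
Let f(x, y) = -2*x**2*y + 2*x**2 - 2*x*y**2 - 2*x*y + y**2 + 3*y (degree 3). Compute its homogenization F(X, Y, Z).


F(X, Y, Z) = -2*X**2*Y + 2*X**2*Z - 2*X*Y**2 - 2*X*Y*Z + Y**2*Z + 3*Y*Z**2

deg(f) = 3.
Substitute x = X/Z, y = Y/Z into f, then multiply by Z^3.
  monomial -2·x^2·y^1 ↦ -2·X^2·Y^1·Z^0.
  monomial 2·x^2·y^0 ↦ 2·X^2·Y^0·Z^1.
  monomial -2·x^1·y^2 ↦ -2·X^1·Y^2·Z^0.
  monomial -2·x^1·y^1 ↦ -2·X^1·Y^1·Z^1.
  monomial 1·x^0·y^2 ↦ 1·X^0·Y^2·Z^1.
  monomial 3·x^0·y^1 ↦ 3·X^0·Y^1·Z^2.
Collecting: F(X, Y, Z) = -2*X**2*Y + 2*X**2*Z - 2*X*Y**2 - 2*X*Y*Z + Y**2*Z + 3*Y*Z**2.


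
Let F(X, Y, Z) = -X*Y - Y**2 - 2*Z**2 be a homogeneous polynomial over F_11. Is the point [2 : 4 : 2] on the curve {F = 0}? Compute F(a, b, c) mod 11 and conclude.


F(2,4,2) ≡ 1 (mod 11); P is NOT on the curve.

Evaluate F(2, 4, 2) term-by-term (mod 11).
  -X*Y ↦ -1·2·4·1 = -8
  -Y**2 ↦ -1·1·16·1 = -16
  -2*Z**2 ↦ -2·1·1·4 = -8
Sum: F(2, 4, 2) = (-8) + (-16) + (-8) = -32.
Reducing mod 11: -32 ≡ 1 (mod 11).
Since F(a, b, c) ≡ 1 ≠ 0 (mod 11), P does NOT lie on the curve.


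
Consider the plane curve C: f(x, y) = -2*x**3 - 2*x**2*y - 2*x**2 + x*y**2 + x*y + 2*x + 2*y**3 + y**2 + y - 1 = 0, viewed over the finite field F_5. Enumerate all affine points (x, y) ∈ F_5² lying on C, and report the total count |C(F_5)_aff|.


Affine F_5-points: {(0, 3), (2, 3), (2, 4), (3, 1), (4, 3)}; count = 5.

For each of the 25 pairs (x, y) ∈ F_5², evaluate f(x, y) mod 5. Record the zeros.
  x = 0: [0↦4, 1↦3, 2↦1, 3↦0, 4↦2]  zeros at y ∈ {3}
  x = 1: [0↦2, 1↦1, 2↦1, 3↦4, 4↦2]  zeros at y ∈ ∅
  x = 2: [0↦4, 1↦4, 2↦2, 3↦0, 4↦0]  zeros at y ∈ {3, 4}
  x = 3: [0↦3, 1↦0, 2↦2, 3↦1, 4↦4]  zeros at y ∈ {1}
  x = 4: [0↦2, 1↦2, 2↦4, 3↦0, 4↦2]  zeros at y ∈ {3}
Collecting zeros: affine points = {(0, 3), (2, 3), (2, 4), (3, 1), (4, 3)}.
Total count |C(F_5)_aff| = 5.


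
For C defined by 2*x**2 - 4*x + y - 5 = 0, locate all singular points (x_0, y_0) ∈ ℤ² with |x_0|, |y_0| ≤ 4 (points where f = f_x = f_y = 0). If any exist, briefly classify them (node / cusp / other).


No singular points in the scanned grid; C is smooth there.

Compute partial derivatives:
  f_x = 4*x - 4.
  f_y = 1.
f_y = 1 is a nonzero constant, so f_y never vanishes: no point (x, y) can satisfy f = f_x = f_y = 0. In particular no (x, y) ∈ {−4, ..., 4}² is singular; the curve is smooth.


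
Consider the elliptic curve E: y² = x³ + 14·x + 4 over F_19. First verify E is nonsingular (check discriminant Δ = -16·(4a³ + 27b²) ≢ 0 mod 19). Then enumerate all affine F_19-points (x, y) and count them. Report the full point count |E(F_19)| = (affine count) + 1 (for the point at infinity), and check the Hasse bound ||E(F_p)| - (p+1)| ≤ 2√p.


Affine points = {(0, 2), (0, 17), (1, 0), (3, 4), (3, 15), (5, 3), (5, 16), (6, 0), (8, 1), (8, 18), (9, 2), (9, 17), (10, 2), (10, 17), (11, 8), (11, 11), (12, 0), (15, 6), (15, 13), (16, 7), (16, 12), (17, 5), (17, 14)}; affine count = 23; |E(F_19)| = 24.

Discriminant check: Δ ∝ 4a³ + 27b² = 4·14³ + 27·4² = 4·2744 + 27·16 ≡ 8 (mod 19). Nonzero ⇒ E is nonsingular.
For each x ∈ F_19, compute rhs = x³ + 14·x + 4 mod 19, then count y ∈ F_19 with y² ≡ rhs.
  x = 0: rhs = 4, matching y values: 2, 17 (2 points).
  x = 1: rhs = 0, matching y values: 0 (1 points).
  x = 2: rhs = 2, matching y values: none (0 points).
  x = 3: rhs = 16, matching y values: 4, 15 (2 points).
  x = 4: rhs = 10, matching y values: none (0 points).
  x = 5: rhs = 9, matching y values: 3, 16 (2 points).
  x = 6: rhs = 0, matching y values: 0 (1 points).
  x = 7: rhs = 8, matching y values: none (0 points).
  x = 8: rhs = 1, matching y values: 1, 18 (2 points).
  x = 9: rhs = 4, matching y values: 2, 17 (2 points).
  x = 10: rhs = 4, matching y values: 2, 17 (2 points).
  x = 11: rhs = 7, matching y values: 8, 11 (2 points).
  x = 12: rhs = 0, matching y values: 0 (1 points).
  x = 13: rhs = 8, matching y values: none (0 points).
  x = 14: rhs = 18, matching y values: none (0 points).
  x = 15: rhs = 17, matching y values: 6, 13 (2 points).
  x = 16: rhs = 11, matching y values: 7, 12 (2 points).
  x = 17: rhs = 6, matching y values: 5, 14 (2 points).
  x = 18: rhs = 8, matching y values: none (0 points).
Total affine count: 23.
Full point count |E(F_19)| = 23 + 1 = 24.
Hasse bound: |24 − (19+1)| = |4| = 4 ≤ 2√19 ≈ 8.7178 ✓.


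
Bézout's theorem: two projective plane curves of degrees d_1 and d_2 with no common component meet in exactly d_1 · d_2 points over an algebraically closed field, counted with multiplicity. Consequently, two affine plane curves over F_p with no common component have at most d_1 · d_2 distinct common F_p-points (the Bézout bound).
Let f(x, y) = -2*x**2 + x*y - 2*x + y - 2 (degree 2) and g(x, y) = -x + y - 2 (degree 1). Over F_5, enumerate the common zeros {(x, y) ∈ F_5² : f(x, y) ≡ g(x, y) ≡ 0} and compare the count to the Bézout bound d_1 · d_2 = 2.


Common zeros: {(0, 2), (1, 3)}; count = 2; Bézout bound = 2.

deg(f) = 2, deg(g) = 1, so Bézout bound = 2.
Scan x ∈ F_5. For each x, list the y ∈ F_5 with f(x, y) ≡ 0 and those with g(x, y) ≡ 0 (mod 5); the common zeros in that column are the intersection.
  x = 0: f ≡ 0 at y ∈ {2}; g ≡ 0 at y ∈ {2}; common: {2}.
  x = 1: f ≡ 0 at y ∈ {3}; g ≡ 0 at y ∈ {3}; common: {3}.
  x = 2: f ≡ 0 at y ∈ {3}; g ≡ 0 at y ∈ {4}; common: ∅.
  x = 3: f ≡ 0 at y ∈ {4}; g ≡ 0 at y ∈ {0}; common: ∅.
  x = 4: f ≡ 0 at y ∈ ∅; g ≡ 0 at y ∈ {1}; common: ∅.
Collecting: common zeros = {(0, 2), (1, 3)}, so the count is 2.
Comparison with the Bézout bound: 2 ≤ 2 = deg(f)·deg(g), as expected for curves with no common component (the bound is attained).


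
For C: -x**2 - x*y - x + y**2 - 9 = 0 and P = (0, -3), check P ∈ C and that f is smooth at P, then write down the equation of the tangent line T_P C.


Tangent line at P: 2*x - 6*y - 18 = 0.

Step 1: f(0, -3) = 0, so P lies on C.
Step 2: partial derivatives
  f_x(x, y) = -2*x - y - 1, f_y(x, y) = -x + 2*y.
  f_x(P) = 2, f_y(P) = -6 (gradient nonzero, so P is smooth).
Step 3: tangent line at P: 2·(x − 0) + -6·(y − -3) = 0.
Expanding: 2*x - 6*y - 18 = 0.


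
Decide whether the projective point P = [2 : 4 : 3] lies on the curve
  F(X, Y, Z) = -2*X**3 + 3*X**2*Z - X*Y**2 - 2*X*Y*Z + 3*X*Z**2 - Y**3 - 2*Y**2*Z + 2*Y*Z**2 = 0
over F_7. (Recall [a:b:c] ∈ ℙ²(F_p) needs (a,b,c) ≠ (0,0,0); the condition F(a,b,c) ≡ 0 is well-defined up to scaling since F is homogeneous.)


F(2,4,3) ≡ 4 (mod 7); P is NOT on the curve.

Evaluate F(2, 4, 3) term-by-term (mod 7).
  -2*X**3 ↦ -2·8·1·1 = -16
  3*X**2*Z ↦ 3·4·1·3 = 36
  -X*Y**2 ↦ -1·2·16·1 = -32
  -2*X*Y*Z ↦ -2·2·4·3 = -48
  3*X*Z**2 ↦ 3·2·1·9 = 54
  -Y**3 ↦ -1·1·64·1 = -64
  -2*Y**2*Z ↦ -2·1·16·3 = -96
  2*Y*Z**2 ↦ 2·1·4·9 = 72
Sum: F(2, 4, 3) = (-16) + (36) + (-32) + (-48) + (54) + (-64) + (-96) + (72) = -94.
Reducing mod 7: -94 ≡ 4 (mod 7).
Since F(a, b, c) ≡ 4 ≠ 0 (mod 7), P does NOT lie on the curve.


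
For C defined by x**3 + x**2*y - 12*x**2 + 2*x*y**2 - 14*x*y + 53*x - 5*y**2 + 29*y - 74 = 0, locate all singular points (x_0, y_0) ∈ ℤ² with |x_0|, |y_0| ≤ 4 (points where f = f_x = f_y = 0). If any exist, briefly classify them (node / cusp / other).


Singular points: {(3, 2)}; classification: node.

Compute partial derivatives:
  f_x = 3*x**2 + 2*x*y - 24*x + 2*y**2 - 14*y + 53.
  f_y = x**2 + 4*x*y - 14*x - 10*y + 29.
Scan x_0 ∈ {−4, ..., 4}. For each x_0, f_y(x_0, y) is a polynomial in y; find its integer roots y ∈ {−4, ..., 4}, then test f_x and f at those candidates.
  x = -4: f_y(-4, y) = 101 - 26*y; no integer root y with |y| ≤ 4.
  x = -3: f_y(-3, y) = 80 - 22*y; no integer root y with |y| ≤ 4.
  x = -2: f_y(-2, y) = 61 - 18*y; no integer root y with |y| ≤ 4.
  x = -1: f_y(-1, y) = 44 - 14*y; no integer root y with |y| ≤ 4.
  x = 0: f_y(0, y) = 29 - 10*y; no integer root y with |y| ≤ 4.
  x = 1: f_y(1, y) = 16 - 6*y; no integer root y with |y| ≤ 4.
  x = 2: f_y(2, y) = 5 - 2*y; no integer root y with |y| ≤ 4.
  x = 3: f_y(3, y) = 2*y - 4; vanishes at y ∈ {2}. (3, 2): f_x = 0, f = 0 — SINGULAR.
  x = 4: f_y(4, y) = 6*y - 11; no integer root y with |y| ≤ 4.
Only singular point on the grid: (3, 2).
Classify: substitute x = 3 + u, y = 2 + v and expand: f = u**3 + u**2*v - u**2 + 2*u*v**2 + v**2.
No constant or linear terms (consistent with a singular point). Quadratic part: -u**2 + v**2. Cubic part: u**3 + u**2*v + 2*u*v**2.
The quadratic part v**2 - u**2 = (v − u)(v + u) splits into two distinct linear factors, so there are two distinct tangent lines y − 2 = ±(x − 3) — this is a node (ordinary double point).
Classification: node.


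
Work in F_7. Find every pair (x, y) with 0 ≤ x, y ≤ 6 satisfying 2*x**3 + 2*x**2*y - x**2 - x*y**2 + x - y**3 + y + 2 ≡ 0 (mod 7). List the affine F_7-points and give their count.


Affine F_7-points: {(3, 4), (4, 3), (6, 2)}; count = 3.

For each of the 49 pairs (x, y) ∈ F_7², evaluate f(x, y) mod 7. Record the zeros.
  x = 0: [0↦2, 1↦2, 2↦3, 3↦6, 4↦5, 5↦1, 6↦2]  zeros at y ∈ ∅
  x = 1: [0↦4, 1↦5, 2↦5, 3↦5, 4↦6, 5↦2, 6↦1]  zeros at y ∈ ∅
  x = 2: [0↦2, 1↦1, 2↦4, 3↦5, 4↦5, 5↦5, 6↦6]  zeros at y ∈ ∅
  x = 3: [0↦1, 1↦2, 2↦5, 3↦4, 4↦0, 5↦1, 6↦1]  zeros at y ∈ {4}
  x = 4: [0↦6, 1↦6, 2↦6, 3↦0, 4↦3, 5↦2, 6↦5]  zeros at y ∈ {3}
  x = 5: [0↦1, 1↦4, 2↦5, 3↦5, 4↦5, 5↦6, 6↦2]  zeros at y ∈ ∅
  x = 6: [0↦5, 1↦1, 2↦0, 3↦3, 4↦4, 5↦4, 6↦4]  zeros at y ∈ {2}
Collecting zeros: affine points = {(3, 4), (4, 3), (6, 2)}.
Total count |C(F_7)_aff| = 3.


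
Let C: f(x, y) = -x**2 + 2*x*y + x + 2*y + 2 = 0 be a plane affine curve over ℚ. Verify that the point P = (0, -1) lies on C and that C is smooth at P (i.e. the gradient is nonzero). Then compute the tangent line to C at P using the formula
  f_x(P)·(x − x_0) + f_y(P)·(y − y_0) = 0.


Tangent line at P: -x + 2*y + 2 = 0.

Step 1: f(0, -1) = 0, so P lies on C.
Step 2: partial derivatives
  f_x(x, y) = -2*x + 2*y + 1, f_y(x, y) = 2*x + 2.
  f_x(P) = -1, f_y(P) = 2 (gradient nonzero, so P is smooth).
Step 3: tangent line at P: -1·(x − 0) + 2·(y − -1) = 0.
Expanding: -x + 2*y + 2 = 0.


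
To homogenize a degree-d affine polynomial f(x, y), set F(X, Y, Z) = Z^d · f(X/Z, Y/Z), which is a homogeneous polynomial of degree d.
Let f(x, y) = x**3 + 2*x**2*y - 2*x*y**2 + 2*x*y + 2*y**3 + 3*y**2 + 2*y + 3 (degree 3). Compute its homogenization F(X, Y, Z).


F(X, Y, Z) = X**3 + 2*X**2*Y - 2*X*Y**2 + 2*X*Y*Z + 2*Y**3 + 3*Y**2*Z + 2*Y*Z**2 + 3*Z**3

deg(f) = 3.
Substitute x = X/Z, y = Y/Z into f, then multiply by Z^3.
  monomial 1·x^3·y^0 ↦ 1·X^3·Y^0·Z^0.
  monomial 2·x^2·y^1 ↦ 2·X^2·Y^1·Z^0.
  monomial -2·x^1·y^2 ↦ -2·X^1·Y^2·Z^0.
  monomial 2·x^1·y^1 ↦ 2·X^1·Y^1·Z^1.
  monomial 2·x^0·y^3 ↦ 2·X^0·Y^3·Z^0.
  monomial 3·x^0·y^2 ↦ 3·X^0·Y^2·Z^1.
  monomial 2·x^0·y^1 ↦ 2·X^0·Y^1·Z^2.
  monomial 3·x^0·y^0 ↦ 3·X^0·Y^0·Z^3.
Collecting: F(X, Y, Z) = X**3 + 2*X**2*Y - 2*X*Y**2 + 2*X*Y*Z + 2*Y**3 + 3*Y**2*Z + 2*Y*Z**2 + 3*Z**3.


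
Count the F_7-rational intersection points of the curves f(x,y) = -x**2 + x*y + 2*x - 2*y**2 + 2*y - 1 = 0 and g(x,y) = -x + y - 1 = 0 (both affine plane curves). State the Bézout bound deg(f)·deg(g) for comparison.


Common zeros: {(2, 3)}; count = 1; Bézout bound = 2.

deg(f) = 2, deg(g) = 1, so Bézout bound = 2.
Scan x ∈ F_7. For each x, list the y ∈ F_7 with f(x, y) ≡ 0 and those with g(x, y) ≡ 0 (mod 7); the common zeros in that column are the intersection.
  x = 0: f ≡ 0 at y ∈ ∅; g ≡ 0 at y ∈ {1}; common: ∅.
  x = 1: f ≡ 0 at y ∈ {0, 5}; g ≡ 0 at y ∈ {2}; common: ∅.
  x = 2: f ≡ 0 at y ∈ {3, 6}; g ≡ 0 at y ∈ {3}; common: {3}.
  x = 3: f ≡ 0 at y ∈ {3}; g ≡ 0 at y ∈ {4}; common: ∅.
  x = 4: f ≡ 0 at y ∈ ∅; g ≡ 0 at y ∈ {5}; common: ∅.
  x = 5: f ≡ 0 at y ∈ ∅; g ≡ 0 at y ∈ {6}; common: ∅.
  x = 6: f ≡ 0 at y ∈ {5, 6}; g ≡ 0 at y ∈ {0}; common: ∅.
Collecting: common zeros = {(2, 3)}, so the count is 1.
Comparison with the Bézout bound: 1 ≤ 2 = deg(f)·deg(g), as expected for curves with no common component (the affine F_7-count falls short of the bound because intersections may lie at infinity, over extension fields, or carry multiplicity).


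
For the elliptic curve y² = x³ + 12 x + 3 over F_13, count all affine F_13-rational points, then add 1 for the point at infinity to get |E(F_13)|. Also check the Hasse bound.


Affine points = {(0, 4), (0, 9), (1, 4), (1, 9), (2, 3), (2, 10), (3, 1), (3, 12), (7, 1), (7, 12), (8, 0), (11, 6), (11, 7), (12, 4), (12, 9)}; affine count = 15; |E(F_13)| = 16.

Discriminant check: Δ ∝ 4a³ + 27b² = 4·12³ + 27·3² = 4·1728 + 27·9 ≡ 5 (mod 13). Nonzero ⇒ E is nonsingular.
For each x ∈ F_13, compute rhs = x³ + 12·x + 3 mod 13, then count y ∈ F_13 with y² ≡ rhs.
  x = 0: rhs = 3, matching y values: 4, 9 (2 points).
  x = 1: rhs = 3, matching y values: 4, 9 (2 points).
  x = 2: rhs = 9, matching y values: 3, 10 (2 points).
  x = 3: rhs = 1, matching y values: 1, 12 (2 points).
  x = 4: rhs = 11, matching y values: none (0 points).
  x = 5: rhs = 6, matching y values: none (0 points).
  x = 6: rhs = 5, matching y values: none (0 points).
  x = 7: rhs = 1, matching y values: 1, 12 (2 points).
  x = 8: rhs = 0, matching y values: 0 (1 points).
  x = 9: rhs = 8, matching y values: none (0 points).
  x = 10: rhs = 5, matching y values: none (0 points).
  x = 11: rhs = 10, matching y values: 6, 7 (2 points).
  x = 12: rhs = 3, matching y values: 4, 9 (2 points).
Total affine count: 15.
Full point count |E(F_13)| = 15 + 1 = 16.
Hasse bound: |16 − (13+1)| = |2| = 2 ≤ 2√13 ≈ 7.2111 ✓.


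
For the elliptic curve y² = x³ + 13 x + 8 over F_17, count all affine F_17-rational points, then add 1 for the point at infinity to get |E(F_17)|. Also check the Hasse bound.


Affine points = {(0, 5), (0, 12), (2, 5), (2, 12), (6, 8), (6, 9), (7, 0), (9, 2), (9, 15), (10, 4), (10, 13), (15, 5), (15, 12)}; affine count = 13; |E(F_17)| = 14.

Discriminant check: Δ ∝ 4a³ + 27b² = 4·13³ + 27·8² = 4·2197 + 27·64 ≡ 10 (mod 17). Nonzero ⇒ E is nonsingular.
For each x ∈ F_17, compute rhs = x³ + 13·x + 8 mod 17, then count y ∈ F_17 with y² ≡ rhs.
  x = 0: rhs = 8, matching y values: 5, 12 (2 points).
  x = 1: rhs = 5, matching y values: none (0 points).
  x = 2: rhs = 8, matching y values: 5, 12 (2 points).
  x = 3: rhs = 6, matching y values: none (0 points).
  x = 4: rhs = 5, matching y values: none (0 points).
  x = 5: rhs = 11, matching y values: none (0 points).
  x = 6: rhs = 13, matching y values: 8, 9 (2 points).
  x = 7: rhs = 0, matching y values: 0 (1 points).
  x = 8: rhs = 12, matching y values: none (0 points).
  x = 9: rhs = 4, matching y values: 2, 15 (2 points).
  x = 10: rhs = 16, matching y values: 4, 13 (2 points).
  x = 11: rhs = 3, matching y values: none (0 points).
  x = 12: rhs = 5, matching y values: none (0 points).
  x = 13: rhs = 11, matching y values: none (0 points).
  x = 14: rhs = 10, matching y values: none (0 points).
  x = 15: rhs = 8, matching y values: 5, 12 (2 points).
  x = 16: rhs = 11, matching y values: none (0 points).
Total affine count: 13.
Full point count |E(F_17)| = 13 + 1 = 14.
Hasse bound: |14 − (17+1)| = |-4| = 4 ≤ 2√17 ≈ 8.2462 ✓.


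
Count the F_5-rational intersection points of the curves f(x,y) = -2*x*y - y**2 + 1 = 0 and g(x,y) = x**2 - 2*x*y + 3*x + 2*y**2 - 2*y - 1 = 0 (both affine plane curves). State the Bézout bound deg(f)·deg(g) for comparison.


Common zeros: ∅; count = 0; Bézout bound = 4.

deg(f) = 2, deg(g) = 2, so Bézout bound = 4.
Scan x ∈ F_5. For each x, list the y ∈ F_5 with f(x, y) ≡ 0 and those with g(x, y) ≡ 0 (mod 5); the common zeros in that column are the intersection.
  x = 0: f ≡ 0 at y ∈ {1, 4}; g ≡ 0 at y ∈ ∅; common: ∅.
  x = 1: f ≡ 0 at y ∈ ∅; g ≡ 0 at y ∈ ∅; common: ∅.
  x = 2: f ≡ 0 at y ∈ {3}; g ≡ 0 at y ∈ {1, 2}; common: ∅.
  x = 3: f ≡ 0 at y ∈ {2}; g ≡ 0 at y ∈ ∅; common: ∅.
  x = 4: f ≡ 0 at y ∈ ∅; g ≡ 0 at y ∈ {2, 3}; common: ∅.
Collecting: common zeros = ∅, so the count is 0.
Comparison with the Bézout bound: 0 ≤ 4 = deg(f)·deg(g), as expected for curves with no common component (the affine F_5-count falls short of the bound because intersections may lie at infinity, over extension fields, or carry multiplicity).


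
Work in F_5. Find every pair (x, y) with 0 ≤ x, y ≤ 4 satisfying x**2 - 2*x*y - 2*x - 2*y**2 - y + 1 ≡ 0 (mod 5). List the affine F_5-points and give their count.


Affine F_5-points: {(0, 3), (0, 4), (1, 0), (1, 1), (3, 1), (3, 3)}; count = 6.

For each of the 25 pairs (x, y) ∈ F_5², evaluate f(x, y) mod 5. Record the zeros.
  x = 0: [0↦1, 1↦3, 2↦1, 3↦0, 4↦0]  zeros at y ∈ {3, 4}
  x = 1: [0↦0, 1↦0, 2↦1, 3↦3, 4↦1]  zeros at y ∈ {0, 1}
  x = 2: [0↦1, 1↦4, 2↦3, 3↦3, 4↦4]  zeros at y ∈ ∅
  x = 3: [0↦4, 1↦0, 2↦2, 3↦0, 4↦4]  zeros at y ∈ {1, 3}
  x = 4: [0↦4, 1↦3, 2↦3, 3↦4, 4↦1]  zeros at y ∈ ∅
Collecting zeros: affine points = {(0, 3), (0, 4), (1, 0), (1, 1), (3, 1), (3, 3)}.
Total count |C(F_5)_aff| = 6.


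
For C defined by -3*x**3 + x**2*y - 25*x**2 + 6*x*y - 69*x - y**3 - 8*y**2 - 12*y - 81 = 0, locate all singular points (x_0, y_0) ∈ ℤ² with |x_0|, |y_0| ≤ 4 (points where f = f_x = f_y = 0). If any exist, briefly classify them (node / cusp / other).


Singular points: {(-3, -3)}; classification: node.

Compute partial derivatives:
  f_x = -9*x**2 + 2*x*y - 50*x + 6*y - 69.
  f_y = x**2 + 6*x - 3*y**2 - 16*y - 12.
Scan x_0 ∈ {−4, ..., 4}. For each x_0, f_y(x_0, y) is a polynomial in y; find its integer roots y ∈ {−4, ..., 4}, then test f_x and f at those candidates.
  x = -4: f_y(-4, y) = -3*y**2 - 16*y - 20; vanishes at y ∈ {-2}. (-4, -2): f_x = -9 ≠ 0.
  x = -3: f_y(-3, y) = -3*y**2 - 16*y - 21; vanishes at y ∈ {-3}. (-3, -3): f_x = 0, f = 0 — SINGULAR.
  x = -2: f_y(-2, y) = -3*y**2 - 16*y - 20; vanishes at y ∈ {-2}. (-2, -2): f_x = -9 ≠ 0.
  x = -1: f_y(-1, y) = -3*y**2 - 16*y - 17; no integer root y with |y| ≤ 4.
  x = 0: f_y(0, y) = -3*y**2 - 16*y - 12; no integer root y with |y| ≤ 4.
  x = 1: f_y(1, y) = -3*y**2 - 16*y - 5; no integer root y with |y| ≤ 4.
  x = 2: f_y(2, y) = -3*y**2 - 16*y + 4; no integer root y with |y| ≤ 4.
  x = 3: f_y(3, y) = -3*y**2 - 16*y + 15; no integer root y with |y| ≤ 4.
  x = 4: f_y(4, y) = -3*y**2 - 16*y + 28; no integer root y with |y| ≤ 4.
Only singular point on the grid: (-3, -3).
Classify: substitute x = -3 + u, y = -3 + v and expand: f = -3*u**3 + u**2*v - u**2 - v**3 + v**2.
No constant or linear terms (consistent with a singular point). Quadratic part: -u**2 + v**2. Cubic part: -3*u**3 + u**2*v - v**3.
The quadratic part v**2 - u**2 = (v − u)(v + u) splits into two distinct linear factors, so there are two distinct tangent lines y − -3 = ±(x − -3) — this is a node (ordinary double point).
Classification: node.
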